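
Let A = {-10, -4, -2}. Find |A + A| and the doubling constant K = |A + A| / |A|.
K = |A + A| / |A| = 6/3 = 2

Enumerate A + A = {a + b : a, b ∈ A}. With |A| = 3, there are |A|^2 = 9 ordered sum pairs; collecting distinct values, A + A = {-20, -14, -12, -8, -6, -4}, so |A + A| = 6. Thus K = 6/3 = 2. For comparison, the minimum possible |A + A| over all 3-element sets is 2·3 − 1 = 5 (so min K = 5/3), attained only by arithmetic progressions.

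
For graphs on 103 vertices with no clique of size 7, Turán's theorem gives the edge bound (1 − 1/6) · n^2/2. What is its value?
Turán density bound = (5/6) · 103^2/2 = 53045/12 ≈ 4420.4167

Turán's theorem: ex(n, K_{r+1}) is achieved by the complete r-partite Turán graph T(n, r) with parts as balanced as possible, and is at most (1 − 1/r) · n^2/2. For r = 6, n = 103: the density bound is (5/6) · 10609/2 = 53045/12 ≈ 4420.4167. The integer-valued extremum is e(T(103, 6)) = 4420, which is strictly less than the density bound 53045/12 since 6 ∤ 103 (the parts of T(103, 6) cannot all be equal).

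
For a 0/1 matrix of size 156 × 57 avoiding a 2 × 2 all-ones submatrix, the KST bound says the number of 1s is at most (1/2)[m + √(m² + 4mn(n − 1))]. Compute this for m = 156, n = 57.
z(156, 57; 2, 2) ≤ (1/2)[156 + √(156² + 4·156·57·56)] = (1/2)[156 + √2016144] = 787.9549

Kővári–Sós–Turán: let r_1, ..., r_156 be the row sums and z = Σ r_i the total number of 1s. Each pair of columns can share at most one row with both entries 1 (else a 2×2 all-ones block appears), so Σ_i C(r_i, 2) ≤ C(57, 2) = 1596. By convexity Σ_i C(r_i, 2) ≥ 156·C(z/156, 2) = z(z − 156)/(2·156), giving z² − 156z − 156·57·56 ≤ 0 and hence z ≤ (1/2)[156 + √(24336 + 4·497952)] = (1/2)[156 + √2016144] ≈ (1/2)(156 + 1419.9099) = 787.9549.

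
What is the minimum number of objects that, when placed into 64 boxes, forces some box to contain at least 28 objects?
n = (28 − 1)·64 + 1 = 1729

By the generalised pigeonhole principle, to guarantee some box contains ≥ r objects we need more than (r − 1) · k objects total. Threshold: n = (r − 1) · k + 1. With r = 28 and k = 64: n = 27 · 64 + 1 = 1728 + 1 = 1729. For n = 1728 = 27 · 64, we can put exactly 27 objects in every box, avoiding 28 in any single one — so 1729 is tight.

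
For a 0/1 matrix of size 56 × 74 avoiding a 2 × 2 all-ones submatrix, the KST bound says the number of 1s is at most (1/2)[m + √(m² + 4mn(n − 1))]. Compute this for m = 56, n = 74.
z(56, 74; 2, 2) ≤ (1/2)[56 + √(56² + 4·56·74·73)] = (1/2)[56 + √1213184] = 578.7232

Kővári–Sós–Turán: let r_1, ..., r_56 be the row sums and z = Σ r_i the total number of 1s. Each pair of columns can share at most one row with both entries 1 (else a 2×2 all-ones block appears), so Σ_i C(r_i, 2) ≤ C(74, 2) = 2701. By convexity Σ_i C(r_i, 2) ≥ 56·C(z/56, 2) = z(z − 56)/(2·56), giving z² − 56z − 56·74·73 ≤ 0 and hence z ≤ (1/2)[56 + √(3136 + 4·302512)] = (1/2)[56 + √1213184] ≈ (1/2)(56 + 1101.4463) = 578.7232.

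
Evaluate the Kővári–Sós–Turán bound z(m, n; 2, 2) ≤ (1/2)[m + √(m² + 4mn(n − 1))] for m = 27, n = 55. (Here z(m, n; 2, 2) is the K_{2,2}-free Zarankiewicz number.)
z(27, 55; 2, 2) ≤ (1/2)[27 + √(27² + 4·27·55·54)] = (1/2)[27 + √321489] = 297

Kővári–Sós–Turán: let r_1, ..., r_27 be the row sums and z = Σ r_i the total number of 1s. Each pair of columns can share at most one row with both entries 1 (else a 2×2 all-ones block appears), so Σ_i C(r_i, 2) ≤ C(55, 2) = 1485. By convexity Σ_i C(r_i, 2) ≥ 27·C(z/27, 2) = z(z − 27)/(2·27), giving z² − 27z − 27·55·54 ≤ 0 and hence z ≤ (1/2)[27 + √(729 + 4·80190)] = (1/2)[27 + √321489] ≈ (1/2)(27 + 567) = 297.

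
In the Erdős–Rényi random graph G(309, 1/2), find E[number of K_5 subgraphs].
E[# K_5] = C(309, 5) · (1/2)^C(5, 2) = 22724147061 / 2^10 ≈ 22191549.864258

For each 5-subset S of vertices (there are C(309, 5) = 22724147061 such S), let X_S = 1 if S induces a K_5 (all C(5, 2) = 10 edges present). Then P(X_S = 1) = (1/2)^10 = 1/1024. By linearity of expectation, E[# K_5] = C(309, 5) · (1/2)^10 = 22724147061 / 1024 ≈ 22191549.864258.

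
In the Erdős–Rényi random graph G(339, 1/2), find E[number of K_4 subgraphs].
E[# K_4] = C(339, 4) · (1/2)^C(4, 2) = 540597876 / 2^6 = 135149469/16 = 8446841.8125

For each 4-subset S of vertices (there are C(339, 4) = 540597876 such S), let X_S = 1 if S induces a K_4 (all C(4, 2) = 6 edges present). Then P(X_S = 1) = (1/2)^6 = 1/64. By linearity of expectation, E[# K_4] = C(339, 4) · (1/2)^6 = 540597876 / 64 = 135149469/16 = 8446841.8125.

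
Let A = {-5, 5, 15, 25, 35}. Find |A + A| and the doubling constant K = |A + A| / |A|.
K = |A + A| / |A| = 9/5

Enumerate A + A = {a + b : a, b ∈ A}. With |A| = 5, there are |A|^2 = 25 ordered sum pairs; collecting distinct values, A + A = {-10, 0, 10, 20, 30, 40, 50, 60, 70}, so |A + A| = 9. Thus K = 9/5. Here |A + A| = 2|A| − 1 = 9, the minimum possible — so K = 9/5 is minimal, which holds iff A is an arithmetic progression.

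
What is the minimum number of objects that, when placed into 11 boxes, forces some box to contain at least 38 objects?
n = (38 − 1)·11 + 1 = 408

By the generalised pigeonhole principle, to guarantee some box contains ≥ r objects we need more than (r − 1) · k objects total. Threshold: n = (r − 1) · k + 1. With r = 38 and k = 11: n = 37 · 11 + 1 = 407 + 1 = 408. For n = 407 = 37 · 11, we can put exactly 37 objects in every box, avoiding 38 in any single one — so 408 is tight.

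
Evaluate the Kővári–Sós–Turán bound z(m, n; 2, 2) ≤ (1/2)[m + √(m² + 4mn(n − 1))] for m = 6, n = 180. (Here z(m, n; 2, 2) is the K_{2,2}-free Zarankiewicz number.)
z(6, 180; 2, 2) ≤ (1/2)[6 + √(6² + 4·6·180·179)] = (1/2)[6 + √773316] = 442.6919

Kővári–Sós–Turán: let r_1, ..., r_6 be the row sums and z = Σ r_i the total number of 1s. Each pair of columns can share at most one row with both entries 1 (else a 2×2 all-ones block appears), so Σ_i C(r_i, 2) ≤ C(180, 2) = 16110. By convexity Σ_i C(r_i, 2) ≥ 6·C(z/6, 2) = z(z − 6)/(2·6), giving z² − 6z − 6·180·179 ≤ 0 and hence z ≤ (1/2)[6 + √(36 + 4·193320)] = (1/2)[6 + √773316] ≈ (1/2)(6 + 879.3839) = 442.6919.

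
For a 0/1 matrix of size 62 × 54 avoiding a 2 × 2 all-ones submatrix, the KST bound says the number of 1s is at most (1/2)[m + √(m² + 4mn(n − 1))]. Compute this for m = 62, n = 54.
z(62, 54; 2, 2) ≤ (1/2)[62 + √(62² + 4·62·54·53)] = (1/2)[62 + √713620] = 453.3802

Kővári–Sós–Turán: let r_1, ..., r_62 be the row sums and z = Σ r_i the total number of 1s. Each pair of columns can share at most one row with both entries 1 (else a 2×2 all-ones block appears), so Σ_i C(r_i, 2) ≤ C(54, 2) = 1431. By convexity Σ_i C(r_i, 2) ≥ 62·C(z/62, 2) = z(z − 62)/(2·62), giving z² − 62z − 62·54·53 ≤ 0 and hence z ≤ (1/2)[62 + √(3844 + 4·177444)] = (1/2)[62 + √713620] ≈ (1/2)(62 + 844.7603) = 453.3802.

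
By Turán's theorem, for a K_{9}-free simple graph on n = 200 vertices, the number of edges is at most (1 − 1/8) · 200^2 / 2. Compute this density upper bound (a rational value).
Turán density bound = (7/8) · 200^2/2 = 17500

Turán's theorem: ex(n, K_{r+1}) is achieved by the complete r-partite Turán graph T(n, r) with parts as balanced as possible, and is at most (1 − 1/r) · n^2/2. For r = 8, n = 200: the density bound is (7/8) · 40000/2 = 17500. Since 8 ∣ 200, the Turán graph T(200, 8) has parts of equal size 25, and its edge count e(T(200, 8)) = 17500 attains the density bound exactly.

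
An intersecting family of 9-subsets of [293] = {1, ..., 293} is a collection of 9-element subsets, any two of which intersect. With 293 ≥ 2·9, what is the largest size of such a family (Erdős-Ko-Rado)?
max |F| = C(292, 8) = 1189971158007060

The Erdős-Ko-Rado theorem states: for n ≥ 2k, an intersecting family of k-subsets of an n-element set has size at most C(n − 1, k − 1), with equality for 'star' families {A ⊆ [n] : |A| = k, i ∈ A} (fix an element i). For n = 293, k = 9: C(292, 8) = 1189971158007060.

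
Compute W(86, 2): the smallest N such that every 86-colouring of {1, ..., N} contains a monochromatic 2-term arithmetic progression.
W(86, 2) = 86 + 1 = 87

A 2-term AP is any pair of integers, so a monochromatic 2-AP exists iff some colour is used at least twice. With 86 colours, the colouring i ↦ i on {1, ..., 86} uses each colour once, avoiding any monochromatic pair, so W(86, 2) > 86. For {1, ..., 87}, pigeonhole forces two integers of the same colour, which form a monochromatic 2-AP. Hence W(86, 2) = 87.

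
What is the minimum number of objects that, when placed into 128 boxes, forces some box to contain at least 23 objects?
n = (23 − 1)·128 + 1 = 2817

By the generalised pigeonhole principle, to guarantee some box contains ≥ r objects we need more than (r − 1) · k objects total. Threshold: n = (r − 1) · k + 1. With r = 23 and k = 128: n = 22 · 128 + 1 = 2816 + 1 = 2817. For n = 2816 = 22 · 128, we can put exactly 22 objects in every box, avoiding 23 in any single one — so 2817 is tight.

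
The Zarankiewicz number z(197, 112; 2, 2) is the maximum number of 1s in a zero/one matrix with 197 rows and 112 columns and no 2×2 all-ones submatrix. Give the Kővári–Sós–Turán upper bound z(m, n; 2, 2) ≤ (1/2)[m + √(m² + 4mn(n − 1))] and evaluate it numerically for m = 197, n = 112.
z(197, 112; 2, 2) ≤ (1/2)[197 + √(197² + 4·197·112·111)] = (1/2)[197 + √9835225] = 1666.5581

Kővári–Sós–Turán: let r_1, ..., r_197 be the row sums and z = Σ r_i the total number of 1s. Each pair of columns can share at most one row with both entries 1 (else a 2×2 all-ones block appears), so Σ_i C(r_i, 2) ≤ C(112, 2) = 6216. By convexity Σ_i C(r_i, 2) ≥ 197·C(z/197, 2) = z(z − 197)/(2·197), giving z² − 197z − 197·112·111 ≤ 0 and hence z ≤ (1/2)[197 + √(38809 + 4·2449104)] = (1/2)[197 + √9835225] ≈ (1/2)(197 + 3136.1162) = 1666.5581.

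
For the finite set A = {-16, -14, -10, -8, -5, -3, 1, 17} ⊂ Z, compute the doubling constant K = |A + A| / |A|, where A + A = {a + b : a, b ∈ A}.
K = |A + A| / |A| = 31/8

Enumerate A + A = {a + b : a, b ∈ A}. With |A| = 8, there are |A|^2 = 64 ordered sum pairs; collecting distinct values, A + A = {-32, -30, -28, -26, -24, -22, -21, -20, -19, -18, -17, -16, -15, -13, -11, -10, -9, -8, -7, -6, -4, -2, 1, 2, 3, 7, 9, 12, 14, 18, 34}, so |A + A| = 31. Thus K = 31/8. For comparison, the minimum possible |A + A| over all 8-element sets is 2·8 − 1 = 15 (so min K = 15/8), attained only by arithmetic progressions.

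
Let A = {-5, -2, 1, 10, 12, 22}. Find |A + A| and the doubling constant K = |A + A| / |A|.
K = |A + A| / |A| = 19/6

Enumerate A + A = {a + b : a, b ∈ A}. With |A| = 6, there are |A|^2 = 36 ordered sum pairs; collecting distinct values, A + A = {-10, -7, -4, -1, 2, 5, 7, 8, 10, 11, 13, 17, 20, 22, 23, 24, 32, 34, 44}, so |A + A| = 19. Thus K = 19/6. For comparison, the minimum possible |A + A| over all 6-element sets is 2·6 − 1 = 11 (so min K = 11/6), attained only by arithmetic progressions.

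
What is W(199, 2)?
W(199, 2) = 199 + 1 = 200

A 2-term AP is any pair of integers, so a monochromatic 2-AP exists iff some colour is used at least twice. With 199 colours, the colouring i ↦ i on {1, ..., 199} uses each colour once, avoiding any monochromatic pair, so W(199, 2) > 199. For {1, ..., 200}, pigeonhole forces two integers of the same colour, which form a monochromatic 2-AP. Hence W(199, 2) = 200.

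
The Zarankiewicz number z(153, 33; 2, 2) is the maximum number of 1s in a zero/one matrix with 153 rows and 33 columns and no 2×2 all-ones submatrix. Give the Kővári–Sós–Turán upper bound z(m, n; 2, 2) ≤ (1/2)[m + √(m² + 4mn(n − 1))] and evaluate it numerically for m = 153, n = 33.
z(153, 33; 2, 2) ≤ (1/2)[153 + √(153² + 4·153·33·32)] = (1/2)[153 + √669681] = 485.6702

Kővári–Sós–Turán: let r_1, ..., r_153 be the row sums and z = Σ r_i the total number of 1s. Each pair of columns can share at most one row with both entries 1 (else a 2×2 all-ones block appears), so Σ_i C(r_i, 2) ≤ C(33, 2) = 528. By convexity Σ_i C(r_i, 2) ≥ 153·C(z/153, 2) = z(z − 153)/(2·153), giving z² − 153z − 153·33·32 ≤ 0 and hence z ≤ (1/2)[153 + √(23409 + 4·161568)] = (1/2)[153 + √669681] ≈ (1/2)(153 + 818.3404) = 485.6702.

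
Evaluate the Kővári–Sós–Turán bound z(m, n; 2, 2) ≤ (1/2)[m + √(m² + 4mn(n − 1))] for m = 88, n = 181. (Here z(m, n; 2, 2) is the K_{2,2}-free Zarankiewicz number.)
z(88, 181; 2, 2) ≤ (1/2)[88 + √(88² + 4·88·181·180)] = (1/2)[88 + √11475904] = 1737.8052

Kővári–Sós–Turán: let r_1, ..., r_88 be the row sums and z = Σ r_i the total number of 1s. Each pair of columns can share at most one row with both entries 1 (else a 2×2 all-ones block appears), so Σ_i C(r_i, 2) ≤ C(181, 2) = 16290. By convexity Σ_i C(r_i, 2) ≥ 88·C(z/88, 2) = z(z − 88)/(2·88), giving z² − 88z − 88·181·180 ≤ 0 and hence z ≤ (1/2)[88 + √(7744 + 4·2867040)] = (1/2)[88 + √11475904] ≈ (1/2)(88 + 3387.6104) = 1737.8052.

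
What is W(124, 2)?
W(124, 2) = 124 + 1 = 125

A 2-term AP is any pair of integers, so a monochromatic 2-AP exists iff some colour is used at least twice. With 124 colours, the colouring i ↦ i on {1, ..., 124} uses each colour once, avoiding any monochromatic pair, so W(124, 2) > 124. For {1, ..., 125}, pigeonhole forces two integers of the same colour, which form a monochromatic 2-AP. Hence W(124, 2) = 125.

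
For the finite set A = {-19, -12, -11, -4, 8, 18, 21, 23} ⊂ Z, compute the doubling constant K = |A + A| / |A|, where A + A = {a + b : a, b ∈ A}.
K = |A + A| / |A| = 34/8 = 17/4

Enumerate A + A = {a + b : a, b ∈ A}. With |A| = 8, there are |A|^2 = 64 ordered sum pairs; collecting distinct values, A + A = {-38, -31, -30, -24, -23, -22, -16, -15, -11, -8, -4, -3, -1, 2, 4, 6, 7, 9, 10, 11, 12, 14, 16, 17, 19, 26, 29, 31, 36, 39, 41, 42, 44, 46}, so |A + A| = 34. Thus K = 34/8 = 17/4. For comparison, the minimum possible |A + A| over all 8-element sets is 2·8 − 1 = 15 (so min K = 15/8), attained only by arithmetic progressions.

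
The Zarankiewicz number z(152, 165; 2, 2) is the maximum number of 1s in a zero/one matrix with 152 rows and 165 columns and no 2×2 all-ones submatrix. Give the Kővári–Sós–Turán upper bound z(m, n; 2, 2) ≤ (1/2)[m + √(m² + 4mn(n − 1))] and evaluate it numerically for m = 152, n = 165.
z(152, 165; 2, 2) ≤ (1/2)[152 + √(152² + 4·152·165·164)] = (1/2)[152 + √16475584] = 2105.5063

Kővári–Sós–Turán: let r_1, ..., r_152 be the row sums and z = Σ r_i the total number of 1s. Each pair of columns can share at most one row with both entries 1 (else a 2×2 all-ones block appears), so Σ_i C(r_i, 2) ≤ C(165, 2) = 13530. By convexity Σ_i C(r_i, 2) ≥ 152·C(z/152, 2) = z(z − 152)/(2·152), giving z² − 152z − 152·165·164 ≤ 0 and hence z ≤ (1/2)[152 + √(23104 + 4·4113120)] = (1/2)[152 + √16475584] ≈ (1/2)(152 + 4059.0127) = 2105.5063.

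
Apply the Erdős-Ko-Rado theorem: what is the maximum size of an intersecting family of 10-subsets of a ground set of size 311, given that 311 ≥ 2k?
max |F| = C(310, 9) = 64802334749614660

Erdős-Ko-Rado (1961): when n ≥ 2k, max |F| = C(n−1, k−1). The bound is attained by the star {A : i ∈ A} for any fixed i ∈ [n]. Here C(311−1, 10−1) = C(310, 9) = 64802334749614660.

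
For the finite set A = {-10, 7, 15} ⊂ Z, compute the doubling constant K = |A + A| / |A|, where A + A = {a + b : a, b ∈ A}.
K = |A + A| / |A| = 6/3 = 2

Enumerate A + A = {a + b : a, b ∈ A}. With |A| = 3, there are |A|^2 = 9 ordered sum pairs; collecting distinct values, A + A = {-20, -3, 5, 14, 22, 30}, so |A + A| = 6. Thus K = 6/3 = 2. For comparison, the minimum possible |A + A| over all 3-element sets is 2·3 − 1 = 5 (so min K = 5/3), attained only by arithmetic progressions.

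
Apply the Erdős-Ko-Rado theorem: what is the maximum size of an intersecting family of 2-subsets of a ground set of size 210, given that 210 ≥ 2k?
max |F| = C(209, 1) = 209

Erdős-Ko-Rado (1961): when n ≥ 2k, max |F| = C(n−1, k−1). The bound is attained by the star {A : i ∈ A} for any fixed i ∈ [n]. Here C(210−1, 2−1) = C(209, 1) = 209.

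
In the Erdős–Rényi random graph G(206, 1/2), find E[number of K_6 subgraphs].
E[# K_6] = C(206, 6) · (1/2)^C(6, 2) = 98619368491 / 2^15 ≈ 3009624.282562

For each 6-subset S of vertices (there are C(206, 6) = 98619368491 such S), let X_S = 1 if S induces a K_6 (all C(6, 2) = 15 edges present). Then P(X_S = 1) = (1/2)^15 = 1/32768. By linearity of expectation, E[# K_6] = C(206, 6) · (1/2)^15 = 98619368491 / 32768 ≈ 3009624.282562.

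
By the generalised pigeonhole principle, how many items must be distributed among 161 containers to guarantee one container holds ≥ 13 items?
n = (13 − 1)·161 + 1 = 1933

By the generalised pigeonhole principle, to guarantee some box contains ≥ r objects we need more than (r − 1) · k objects total. Threshold: n = (r − 1) · k + 1. With r = 13 and k = 161: n = 12 · 161 + 1 = 1932 + 1 = 1933. For n = 1932 = 12 · 161, we can put exactly 12 objects in every box, avoiding 13 in any single one — so 1933 is tight.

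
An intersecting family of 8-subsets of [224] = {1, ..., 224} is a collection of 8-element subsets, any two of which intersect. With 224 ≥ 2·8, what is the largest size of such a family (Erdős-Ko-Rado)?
max |F| = C(223, 7) = 4947691332727

Erdős-Ko-Rado (1961): when n ≥ 2k, max |F| = C(n−1, k−1). The bound is attained by the star {A : i ∈ A} for any fixed i ∈ [n]. Here C(224−1, 8−1) = C(223, 7) = 4947691332727.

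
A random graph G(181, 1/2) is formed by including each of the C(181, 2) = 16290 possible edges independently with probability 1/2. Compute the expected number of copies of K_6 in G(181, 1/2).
E[# K_6] = C(181, 6) · (1/2)^C(6, 2) = 44913567336 / 2^15 = 5614195917/4096 ≈ 1370653.300049

For each 6-subset S of vertices (there are C(181, 6) = 44913567336 such S), let X_S = 1 if S induces a K_6 (all C(6, 2) = 15 edges present). Then P(X_S = 1) = (1/2)^15 = 1/32768. By linearity of expectation, E[# K_6] = C(181, 6) · (1/2)^15 = 44913567336 / 32768 = 5614195917/4096 ≈ 1370653.300049.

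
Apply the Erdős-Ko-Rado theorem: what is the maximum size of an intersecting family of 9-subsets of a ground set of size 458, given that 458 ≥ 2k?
max |F| = C(457, 8) = 44366325514679025

The Erdős-Ko-Rado theorem states: for n ≥ 2k, an intersecting family of k-subsets of an n-element set has size at most C(n − 1, k − 1), with equality for 'star' families {A ⊆ [n] : |A| = k, i ∈ A} (fix an element i). For n = 458, k = 9: C(457, 8) = 44366325514679025.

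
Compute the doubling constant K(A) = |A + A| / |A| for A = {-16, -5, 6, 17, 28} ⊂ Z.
K = |A + A| / |A| = 9/5

Enumerate A + A = {a + b : a, b ∈ A}. With |A| = 5, there are |A|^2 = 25 ordered sum pairs; collecting distinct values, A + A = {-32, -21, -10, 1, 12, 23, 34, 45, 56}, so |A + A| = 9. Thus K = 9/5. Here |A + A| = 2|A| − 1 = 9, the minimum possible — so K = 9/5 is minimal, which holds iff A is an arithmetic progression.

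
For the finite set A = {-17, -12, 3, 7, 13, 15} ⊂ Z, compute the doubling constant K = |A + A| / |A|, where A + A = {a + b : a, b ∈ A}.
K = |A + A| / |A| = 21/6 = 7/2

Enumerate A + A = {a + b : a, b ∈ A}. With |A| = 6, there are |A|^2 = 36 ordered sum pairs; collecting distinct values, A + A = {-34, -29, -24, -14, -10, -9, -5, -4, -2, 1, 3, 6, 10, 14, 16, 18, 20, 22, 26, 28, 30}, so |A + A| = 21. Thus K = 21/6 = 7/2. For comparison, the minimum possible |A + A| over all 6-element sets is 2·6 − 1 = 11 (so min K = 11/6), attained only by arithmetic progressions.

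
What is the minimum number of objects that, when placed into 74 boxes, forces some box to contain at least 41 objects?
n = (41 − 1)·74 + 1 = 2961

By the generalised pigeonhole principle, to guarantee some box contains ≥ r objects we need more than (r − 1) · k objects total. Threshold: n = (r − 1) · k + 1. With r = 41 and k = 74: n = 40 · 74 + 1 = 2960 + 1 = 2961. For n = 2960 = 40 · 74, we can put exactly 40 objects in every box, avoiding 41 in any single one — so 2961 is tight.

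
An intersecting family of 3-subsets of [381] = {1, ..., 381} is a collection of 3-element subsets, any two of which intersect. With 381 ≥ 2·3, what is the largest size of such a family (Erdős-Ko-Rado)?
max |F| = C(380, 2) = 72010

Erdős-Ko-Rado (1961): when n ≥ 2k, max |F| = C(n−1, k−1). The bound is attained by the star {A : i ∈ A} for any fixed i ∈ [n]. Here C(381−1, 3−1) = C(380, 2) = 72010.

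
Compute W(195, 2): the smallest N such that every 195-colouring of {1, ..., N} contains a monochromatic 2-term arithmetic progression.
W(195, 2) = 195 + 1 = 196

A 2-term AP is any pair of integers, so a monochromatic 2-AP exists iff some colour is used at least twice. With 195 colours, the colouring i ↦ i on {1, ..., 195} uses each colour once, avoiding any monochromatic pair, so W(195, 2) > 195. For {1, ..., 196}, pigeonhole forces two integers of the same colour, which form a monochromatic 2-AP. Hence W(195, 2) = 196.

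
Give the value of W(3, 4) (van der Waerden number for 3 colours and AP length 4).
W(3, 4) = 293

This is a classical value, W(3, 4) = 293, established by combining an explicit 3-colouring of {1, ..., 292} with no monochromatic 4-AP (giving the lower bound W(3, 4) > 292) and a finite case analysis / exhaustive computer search showing every 3-colouring of {1, ..., 293} has such an AP.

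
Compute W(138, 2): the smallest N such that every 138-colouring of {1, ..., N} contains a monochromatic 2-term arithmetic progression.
W(138, 2) = 138 + 1 = 139

A 2-term AP is any pair of integers, so a monochromatic 2-AP exists iff some colour is used at least twice. With 138 colours, the colouring i ↦ i on {1, ..., 138} uses each colour once, avoiding any monochromatic pair, so W(138, 2) > 138. For {1, ..., 139}, pigeonhole forces two integers of the same colour, which form a monochromatic 2-AP. Hence W(138, 2) = 139.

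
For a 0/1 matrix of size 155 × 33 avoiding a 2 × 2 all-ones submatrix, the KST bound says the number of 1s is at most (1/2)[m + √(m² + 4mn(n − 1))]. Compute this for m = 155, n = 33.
z(155, 33; 2, 2) ≤ (1/2)[155 + √(155² + 4·155·33·32)] = (1/2)[155 + √678745] = 489.4299

Kővári–Sós–Turán: let r_1, ..., r_155 be the row sums and z = Σ r_i the total number of 1s. Each pair of columns can share at most one row with both entries 1 (else a 2×2 all-ones block appears), so Σ_i C(r_i, 2) ≤ C(33, 2) = 528. By convexity Σ_i C(r_i, 2) ≥ 155·C(z/155, 2) = z(z − 155)/(2·155), giving z² − 155z − 155·33·32 ≤ 0 and hence z ≤ (1/2)[155 + √(24025 + 4·163680)] = (1/2)[155 + √678745] ≈ (1/2)(155 + 823.8598) = 489.4299.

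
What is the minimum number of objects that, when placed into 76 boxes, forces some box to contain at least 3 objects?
n = (3 − 1)·76 + 1 = 153

By the generalised pigeonhole principle, to guarantee some box contains ≥ r objects we need more than (r − 1) · k objects total. Threshold: n = (r − 1) · k + 1. With r = 3 and k = 76: n = 2 · 76 + 1 = 152 + 1 = 153. For n = 152 = 2 · 76, we can put exactly 2 objects in every box, avoiding 3 in any single one — so 153 is tight.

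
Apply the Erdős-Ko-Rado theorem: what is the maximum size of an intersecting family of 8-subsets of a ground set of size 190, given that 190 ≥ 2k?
max |F| = C(189, 7) = 1527510868092

Erdős-Ko-Rado (1961): when n ≥ 2k, max |F| = C(n−1, k−1). The bound is attained by the star {A : i ∈ A} for any fixed i ∈ [n]. Here C(190−1, 8−1) = C(189, 7) = 1527510868092.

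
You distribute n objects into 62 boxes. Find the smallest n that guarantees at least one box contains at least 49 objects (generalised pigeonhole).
n = (49 − 1)·62 + 1 = 2977

By the generalised pigeonhole principle, to guarantee some box contains ≥ r objects we need more than (r − 1) · k objects total. Threshold: n = (r − 1) · k + 1. With r = 49 and k = 62: n = 48 · 62 + 1 = 2976 + 1 = 2977. For n = 2976 = 48 · 62, we can put exactly 48 objects in every box, avoiding 49 in any single one — so 2977 is tight.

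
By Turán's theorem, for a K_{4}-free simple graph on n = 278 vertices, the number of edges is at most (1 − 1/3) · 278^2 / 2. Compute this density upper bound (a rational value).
Turán density bound = (2/3) · 278^2/2 = 77284/3 ≈ 25761.3333

Turán's theorem: ex(n, K_{r+1}) is achieved by the complete r-partite Turán graph T(n, r) with parts as balanced as possible, and is at most (1 − 1/r) · n^2/2. For r = 3, n = 278: the density bound is (2/3) · 77284/2 = 77284/3 ≈ 25761.3333. The integer-valued extremum is e(T(278, 3)) = 25761, which is strictly less than the density bound 77284/3 since 3 ∤ 278 (the parts of T(278, 3) cannot all be equal).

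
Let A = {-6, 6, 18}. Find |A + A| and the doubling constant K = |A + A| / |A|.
K = |A + A| / |A| = 5/3

Enumerate A + A = {a + b : a, b ∈ A}. With |A| = 3, there are |A|^2 = 9 ordered sum pairs; collecting distinct values, A + A = {-12, 0, 12, 24, 36}, so |A + A| = 5. Thus K = 5/3. Here |A + A| = 2|A| − 1 = 5, the minimum possible — so K = 5/3 is minimal, which holds iff A is an arithmetic progression.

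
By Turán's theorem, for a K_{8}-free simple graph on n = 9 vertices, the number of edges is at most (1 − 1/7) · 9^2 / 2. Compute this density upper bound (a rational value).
Turán density bound = (6/7) · 9^2/2 = 243/7 ≈ 34.7143

Turán's theorem: ex(n, K_{r+1}) is achieved by the complete r-partite Turán graph T(n, r) with parts as balanced as possible, and is at most (1 − 1/r) · n^2/2. For r = 7, n = 9: the density bound is (6/7) · 81/2 = 243/7 ≈ 34.7143. The integer-valued extremum is e(T(9, 7)) = 34, which is strictly less than the density bound 243/7 since 7 ∤ 9 (the parts of T(9, 7) cannot all be equal).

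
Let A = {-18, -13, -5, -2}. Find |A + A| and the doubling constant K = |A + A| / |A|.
K = |A + A| / |A| = 10/4 = 5/2

Enumerate A + A = {a + b : a, b ∈ A}. With |A| = 4, there are |A|^2 = 16 ordered sum pairs; collecting distinct values, A + A = {-36, -31, -26, -23, -20, -18, -15, -10, -7, -4}, so |A + A| = 10. Thus K = 10/4 = 5/2. For comparison, the minimum possible |A + A| over all 4-element sets is 2·4 − 1 = 7 (so min K = 7/4), attained only by arithmetic progressions.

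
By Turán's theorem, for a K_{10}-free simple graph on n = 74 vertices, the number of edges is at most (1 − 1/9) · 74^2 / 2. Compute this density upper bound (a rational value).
Turán density bound = (8/9) · 74^2/2 = 21904/9 ≈ 2433.7778

Turán's theorem: ex(n, K_{r+1}) is achieved by the complete r-partite Turán graph T(n, r) with parts as balanced as possible, and is at most (1 − 1/r) · n^2/2. For r = 9, n = 74: the density bound is (8/9) · 5476/2 = 21904/9 ≈ 2433.7778. The integer-valued extremum is e(T(74, 9)) = 2433, which is strictly less than the density bound 21904/9 since 9 ∤ 74 (the parts of T(74, 9) cannot all be equal).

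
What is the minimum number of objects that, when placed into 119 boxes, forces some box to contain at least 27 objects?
n = (27 − 1)·119 + 1 = 3095

By the generalised pigeonhole principle, to guarantee some box contains ≥ r objects we need more than (r − 1) · k objects total. Threshold: n = (r − 1) · k + 1. With r = 27 and k = 119: n = 26 · 119 + 1 = 3094 + 1 = 3095. For n = 3094 = 26 · 119, we can put exactly 26 objects in every box, avoiding 27 in any single one — so 3095 is tight.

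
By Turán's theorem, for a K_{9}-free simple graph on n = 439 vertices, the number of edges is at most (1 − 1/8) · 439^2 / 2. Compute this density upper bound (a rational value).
Turán density bound = (7/8) · 439^2/2 = 1349047/16 ≈ 84315.4375

Turán's theorem: ex(n, K_{r+1}) is achieved by the complete r-partite Turán graph T(n, r) with parts as balanced as possible, and is at most (1 − 1/r) · n^2/2. For r = 8, n = 439: the density bound is (7/8) · 192721/2 = 1349047/16 ≈ 84315.4375. The integer-valued extremum is e(T(439, 8)) = 84315, which is strictly less than the density bound 1349047/16 since 8 ∤ 439 (the parts of T(439, 8) cannot all be equal).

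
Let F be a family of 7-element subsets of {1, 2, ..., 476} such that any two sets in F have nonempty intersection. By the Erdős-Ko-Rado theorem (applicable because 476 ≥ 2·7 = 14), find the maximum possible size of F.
max |F| = C(475, 6) = 15454727762650

Erdős-Ko-Rado (1961): when n ≥ 2k, max |F| = C(n−1, k−1). The bound is attained by the star {A : i ∈ A} for any fixed i ∈ [n]. Here C(476−1, 7−1) = C(475, 6) = 15454727762650.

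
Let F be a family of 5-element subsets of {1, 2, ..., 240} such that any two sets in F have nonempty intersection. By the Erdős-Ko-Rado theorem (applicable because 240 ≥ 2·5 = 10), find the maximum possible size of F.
max |F| = C(239, 4) = 132563501

Erdős-Ko-Rado (1961): when n ≥ 2k, max |F| = C(n−1, k−1). The bound is attained by the star {A : i ∈ A} for any fixed i ∈ [n]. Here C(240−1, 5−1) = C(239, 4) = 132563501.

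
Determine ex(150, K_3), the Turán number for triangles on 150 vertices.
ex(150, K_3) = ⌊150^2/4⌋ = 5625

Mantel (1907): a triangle-free graph on n vertices has at most ⌊n^2/4⌋ edges, with equality for the complete bipartite graph K_{⌊n/2⌋, ⌈n/2⌉}. For n = 150: ⌊150^2/4⌋ = ⌊22500/4⌋ = 5625. The extremal graph is K_{75, 75}, which has 75·75 = 5625 edges.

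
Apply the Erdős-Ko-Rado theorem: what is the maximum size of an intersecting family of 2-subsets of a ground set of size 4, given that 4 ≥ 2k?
max |F| = C(3, 1) = 3

The Erdős-Ko-Rado theorem states: for n ≥ 2k, an intersecting family of k-subsets of an n-element set has size at most C(n − 1, k − 1), with equality for 'star' families {A ⊆ [n] : |A| = k, i ∈ A} (fix an element i). For n = 4, k = 2: C(3, 1) = 3.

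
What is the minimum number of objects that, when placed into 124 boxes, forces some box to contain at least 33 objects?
n = (33 − 1)·124 + 1 = 3969

By the generalised pigeonhole principle, to guarantee some box contains ≥ r objects we need more than (r − 1) · k objects total. Threshold: n = (r − 1) · k + 1. With r = 33 and k = 124: n = 32 · 124 + 1 = 3968 + 1 = 3969. For n = 3968 = 32 · 124, we can put exactly 32 objects in every box, avoiding 33 in any single one — so 3969 is tight.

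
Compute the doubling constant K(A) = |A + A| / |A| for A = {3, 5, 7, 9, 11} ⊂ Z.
K = |A + A| / |A| = 9/5

Enumerate A + A = {a + b : a, b ∈ A}. With |A| = 5, there are |A|^2 = 25 ordered sum pairs; collecting distinct values, A + A = {6, 8, 10, 12, 14, 16, 18, 20, 22}, so |A + A| = 9. Thus K = 9/5. Here |A + A| = 2|A| − 1 = 9, the minimum possible — so K = 9/5 is minimal, which holds iff A is an arithmetic progression.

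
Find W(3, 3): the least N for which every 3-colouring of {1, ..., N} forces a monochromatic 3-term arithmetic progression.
W(3, 3) = 27

W(3, 3) = 27. The lower bound W(3, 3) > 26 comes from an explicit good 3-colouring of [1, 26]; the upper bound W(3, 3) ≤ 27 was verified by exhaustive search over 3-colourings of [1, 27].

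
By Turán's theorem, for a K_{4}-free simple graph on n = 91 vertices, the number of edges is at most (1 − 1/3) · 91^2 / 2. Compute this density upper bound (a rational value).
Turán density bound = (2/3) · 91^2/2 = 8281/3 ≈ 2760.3333

Turán's theorem: ex(n, K_{r+1}) is achieved by the complete r-partite Turán graph T(n, r) with parts as balanced as possible, and is at most (1 − 1/r) · n^2/2. For r = 3, n = 91: the density bound is (2/3) · 8281/2 = 8281/3 ≈ 2760.3333. The integer-valued extremum is e(T(91, 3)) = 2760, which is strictly less than the density bound 8281/3 since 3 ∤ 91 (the parts of T(91, 3) cannot all be equal).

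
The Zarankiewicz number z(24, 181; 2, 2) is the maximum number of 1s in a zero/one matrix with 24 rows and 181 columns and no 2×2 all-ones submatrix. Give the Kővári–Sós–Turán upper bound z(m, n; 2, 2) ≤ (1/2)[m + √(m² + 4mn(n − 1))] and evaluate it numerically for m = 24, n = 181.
z(24, 181; 2, 2) ≤ (1/2)[24 + √(24² + 4·24·181·180)] = (1/2)[24 + √3128256] = 896.3438

Kővári–Sós–Turán: let r_1, ..., r_24 be the row sums and z = Σ r_i the total number of 1s. Each pair of columns can share at most one row with both entries 1 (else a 2×2 all-ones block appears), so Σ_i C(r_i, 2) ≤ C(181, 2) = 16290. By convexity Σ_i C(r_i, 2) ≥ 24·C(z/24, 2) = z(z − 24)/(2·24), giving z² − 24z − 24·181·180 ≤ 0 and hence z ≤ (1/2)[24 + √(576 + 4·781920)] = (1/2)[24 + √3128256] ≈ (1/2)(24 + 1768.6876) = 896.3438.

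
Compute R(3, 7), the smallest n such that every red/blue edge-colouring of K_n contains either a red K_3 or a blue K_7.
R(3, 7) = 23

Lower bound: an explicit 2-colouring of K_{22} (typically a Paley-type or other structured construction) avoids a red K_3 and a blue K_7, showing R(3, 7) > 22.
Upper bound: the simple Erdős–Szekeres recurrence only gives R(3, 7) ≤ 25; the tight bound R(3, 7) ≤ 23 requires a sharper case analysis (or computer search) of 2-colourings of K_{23}.
Hence R(3, 7) = 23.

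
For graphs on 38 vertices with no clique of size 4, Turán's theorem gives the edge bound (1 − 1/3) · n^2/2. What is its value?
Turán density bound = (2/3) · 38^2/2 = 1444/3 ≈ 481.3333

Turán's theorem: ex(n, K_{r+1}) is achieved by the complete r-partite Turán graph T(n, r) with parts as balanced as possible, and is at most (1 − 1/r) · n^2/2. For r = 3, n = 38: the density bound is (2/3) · 1444/2 = 1444/3 ≈ 481.3333. The integer-valued extremum is e(T(38, 3)) = 481, which is strictly less than the density bound 1444/3 since 3 ∤ 38 (the parts of T(38, 3) cannot all be equal).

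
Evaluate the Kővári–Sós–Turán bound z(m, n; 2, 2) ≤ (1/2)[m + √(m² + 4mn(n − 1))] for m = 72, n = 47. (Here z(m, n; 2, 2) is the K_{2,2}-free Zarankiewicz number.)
z(72, 47; 2, 2) ≤ (1/2)[72 + √(72² + 4·72·47·46)] = (1/2)[72 + √627840] = 432.1818

Kővári–Sós–Turán: let r_1, ..., r_72 be the row sums and z = Σ r_i the total number of 1s. Each pair of columns can share at most one row with both entries 1 (else a 2×2 all-ones block appears), so Σ_i C(r_i, 2) ≤ C(47, 2) = 1081. By convexity Σ_i C(r_i, 2) ≥ 72·C(z/72, 2) = z(z − 72)/(2·72), giving z² − 72z − 72·47·46 ≤ 0 and hence z ≤ (1/2)[72 + √(5184 + 4·155664)] = (1/2)[72 + √627840] ≈ (1/2)(72 + 792.3636) = 432.1818.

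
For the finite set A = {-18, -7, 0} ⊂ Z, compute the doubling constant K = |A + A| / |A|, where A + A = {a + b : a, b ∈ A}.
K = |A + A| / |A| = 6/3 = 2

Enumerate A + A = {a + b : a, b ∈ A}. With |A| = 3, there are |A|^2 = 9 ordered sum pairs; collecting distinct values, A + A = {-36, -25, -18, -14, -7, 0}, so |A + A| = 6. Thus K = 6/3 = 2. For comparison, the minimum possible |A + A| over all 3-element sets is 2·3 − 1 = 5 (so min K = 5/3), attained only by arithmetic progressions.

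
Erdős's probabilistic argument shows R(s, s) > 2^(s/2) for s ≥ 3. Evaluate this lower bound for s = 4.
2^(4/2) = 4; so R(4, 4) > 4

Colour each edge of K_n uniformly at random with red/blue. The expected number of monochromatic K_4 is C(n, 4) · 2 · 2^(−C(4,2)). If C(n, 4) · 2^(1 − C(4,2)) < 1, then with positive probability no monochromatic K_4 exists, so R(4, 4) > n. The standard estimate C(n, 4) ≤ n^4/4! shows this inequality holds whenever n ≤ 2^(4/2) (since 4! · 2^(C(4,2) − 1) > 2^(4^2/2) ≥ n^4). Hence R(4, 4) > 2^(4/2) = 4.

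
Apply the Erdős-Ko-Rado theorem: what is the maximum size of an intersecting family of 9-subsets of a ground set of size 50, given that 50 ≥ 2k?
max |F| = C(49, 8) = 450978066

The Erdős-Ko-Rado theorem states: for n ≥ 2k, an intersecting family of k-subsets of an n-element set has size at most C(n − 1, k − 1), with equality for 'star' families {A ⊆ [n] : |A| = k, i ∈ A} (fix an element i). For n = 50, k = 9: C(49, 8) = 450978066.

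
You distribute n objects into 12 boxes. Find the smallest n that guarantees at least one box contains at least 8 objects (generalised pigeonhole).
n = (8 − 1)·12 + 1 = 85

By the generalised pigeonhole principle, to guarantee some box contains ≥ r objects we need more than (r − 1) · k objects total. Threshold: n = (r − 1) · k + 1. With r = 8 and k = 12: n = 7 · 12 + 1 = 84 + 1 = 85. For n = 84 = 7 · 12, we can put exactly 7 objects in every box, avoiding 8 in any single one — so 85 is tight.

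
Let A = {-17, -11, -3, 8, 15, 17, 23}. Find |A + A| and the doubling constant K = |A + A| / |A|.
K = |A + A| / |A| = 26/7

Enumerate A + A = {a + b : a, b ∈ A}. With |A| = 7, there are |A|^2 = 49 ordered sum pairs; collecting distinct values, A + A = {-34, -28, -22, -20, -14, -9, -6, -3, -2, 0, 4, 5, 6, 12, 14, 16, 20, 23, 25, 30, 31, 32, 34, 38, 40, 46}, so |A + A| = 26. Thus K = 26/7. For comparison, the minimum possible |A + A| over all 7-element sets is 2·7 − 1 = 13 (so min K = 13/7), attained only by arithmetic progressions.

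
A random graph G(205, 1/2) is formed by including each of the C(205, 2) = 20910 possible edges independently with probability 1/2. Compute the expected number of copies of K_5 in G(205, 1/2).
E[# K_5] = C(205, 5) · (1/2)^C(5, 2) = 2872408791 / 2^10 ≈ 2805086.709961

For each 5-subset S of vertices (there are C(205, 5) = 2872408791 such S), let X_S = 1 if S induces a K_5 (all C(5, 2) = 10 edges present). Then P(X_S = 1) = (1/2)^10 = 1/1024. By linearity of expectation, E[# K_5] = C(205, 5) · (1/2)^10 = 2872408791 / 1024 ≈ 2805086.709961.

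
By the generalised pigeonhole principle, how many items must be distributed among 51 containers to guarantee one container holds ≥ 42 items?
n = (42 − 1)·51 + 1 = 2092

By the generalised pigeonhole principle, to guarantee some box contains ≥ r objects we need more than (r − 1) · k objects total. Threshold: n = (r − 1) · k + 1. With r = 42 and k = 51: n = 41 · 51 + 1 = 2091 + 1 = 2092. For n = 2091 = 41 · 51, we can put exactly 41 objects in every box, avoiding 42 in any single one — so 2092 is tight.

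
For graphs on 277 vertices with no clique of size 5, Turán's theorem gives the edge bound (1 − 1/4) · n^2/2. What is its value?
Turán density bound = (3/4) · 277^2/2 = 230187/8 ≈ 28773.375

Turán's theorem: ex(n, K_{r+1}) is achieved by the complete r-partite Turán graph T(n, r) with parts as balanced as possible, and is at most (1 − 1/r) · n^2/2. For r = 4, n = 277: the density bound is (3/4) · 76729/2 = 230187/8 ≈ 28773.375. The integer-valued extremum is e(T(277, 4)) = 28773, which is strictly less than the density bound 230187/8 since 4 ∤ 277 (the parts of T(277, 4) cannot all be equal).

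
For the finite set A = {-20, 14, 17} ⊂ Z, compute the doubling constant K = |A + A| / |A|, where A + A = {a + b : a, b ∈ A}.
K = |A + A| / |A| = 6/3 = 2

Enumerate A + A = {a + b : a, b ∈ A}. With |A| = 3, there are |A|^2 = 9 ordered sum pairs; collecting distinct values, A + A = {-40, -6, -3, 28, 31, 34}, so |A + A| = 6. Thus K = 6/3 = 2. For comparison, the minimum possible |A + A| over all 3-element sets is 2·3 − 1 = 5 (so min K = 5/3), attained only by arithmetic progressions.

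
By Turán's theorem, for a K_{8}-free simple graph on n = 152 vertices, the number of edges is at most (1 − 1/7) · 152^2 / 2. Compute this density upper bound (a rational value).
Turán density bound = (6/7) · 152^2/2 = 69312/7 ≈ 9901.7143

Turán's theorem: ex(n, K_{r+1}) is achieved by the complete r-partite Turán graph T(n, r) with parts as balanced as possible, and is at most (1 − 1/r) · n^2/2. For r = 7, n = 152: the density bound is (6/7) · 23104/2 = 69312/7 ≈ 9901.7143. The integer-valued extremum is e(T(152, 7)) = 9901, which is strictly less than the density bound 69312/7 since 7 ∤ 152 (the parts of T(152, 7) cannot all be equal).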